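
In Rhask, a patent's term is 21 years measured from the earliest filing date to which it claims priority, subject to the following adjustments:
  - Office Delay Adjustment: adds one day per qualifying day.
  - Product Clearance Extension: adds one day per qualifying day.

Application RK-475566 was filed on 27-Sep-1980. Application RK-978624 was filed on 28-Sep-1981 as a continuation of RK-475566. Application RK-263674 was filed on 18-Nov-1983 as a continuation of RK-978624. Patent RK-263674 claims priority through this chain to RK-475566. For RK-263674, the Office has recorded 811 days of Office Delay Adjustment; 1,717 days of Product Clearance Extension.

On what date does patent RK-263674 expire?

Earliest priority filing: 27 September 1980.
Base term: 27 September 1980 + 21 years → 27 September 2001.
Office Delay Adjustment: +811 days → 17 December 2003.
Product Clearance Extension: +1717 days → 29 August 2008.

2008-08-29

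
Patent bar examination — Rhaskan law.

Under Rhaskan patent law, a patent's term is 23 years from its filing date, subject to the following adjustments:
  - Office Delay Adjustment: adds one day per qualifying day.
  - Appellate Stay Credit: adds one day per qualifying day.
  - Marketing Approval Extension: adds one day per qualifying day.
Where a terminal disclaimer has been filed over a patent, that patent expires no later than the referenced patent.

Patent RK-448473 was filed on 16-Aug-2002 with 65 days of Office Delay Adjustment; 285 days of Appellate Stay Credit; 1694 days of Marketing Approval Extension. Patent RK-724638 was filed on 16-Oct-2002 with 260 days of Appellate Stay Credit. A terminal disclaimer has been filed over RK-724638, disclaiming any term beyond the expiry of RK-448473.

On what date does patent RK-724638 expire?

Natural term of RK-724638:
  Base: filing + 23 years → 16 October 2025.
  Appellate Stay Credit: +260 days → 3 July 2026.
Expiry of referenced patent RK-448473:
  Base: filing + 23 years → 16 August 2025.
  Office Delay Adjustment: +65 days → 20 October 2025.
  Appellate Stay Credit: +285 days → 1 August 2026.
  Marketing Approval Extension: +1694 days → 22 March 2031.
Terminal disclaimer: RK-724638 expires on the earlier of 3 July 2026 and 22 March 2031.

July 3, 2026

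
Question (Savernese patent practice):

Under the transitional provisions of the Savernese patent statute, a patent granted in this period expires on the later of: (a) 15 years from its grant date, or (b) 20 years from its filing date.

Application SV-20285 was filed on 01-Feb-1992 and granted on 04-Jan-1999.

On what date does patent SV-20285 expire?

January 4, 2014

(a) grant + 15 years → 4 January 2014.
(b) filing + 20 years → 1 February 2012.
Later of the two: 4 January 2014.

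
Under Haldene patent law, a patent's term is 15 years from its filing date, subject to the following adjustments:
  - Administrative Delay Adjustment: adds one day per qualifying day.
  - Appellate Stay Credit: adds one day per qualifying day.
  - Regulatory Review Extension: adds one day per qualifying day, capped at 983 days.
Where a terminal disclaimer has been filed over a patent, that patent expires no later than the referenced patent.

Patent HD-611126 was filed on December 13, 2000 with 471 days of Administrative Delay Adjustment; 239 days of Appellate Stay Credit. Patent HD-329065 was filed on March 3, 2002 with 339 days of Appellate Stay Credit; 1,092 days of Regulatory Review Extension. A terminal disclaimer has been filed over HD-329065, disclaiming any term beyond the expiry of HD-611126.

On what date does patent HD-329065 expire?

Natural term of HD-329065:
  Base: filing + 15 years → 3 March 2017.
  Appellate Stay Credit: +339 days → 5 February 2018.
  Regulatory Review Extension: 1092 days claimed exceeds the 983-day cap, so +983 days → 15 October 2020.
Expiry of referenced patent HD-611126:
  Base: filing + 15 years → 13 December 2015.
  Administrative Delay Adjustment: +471 days → 28 March 2017.
  Appellate Stay Credit: +239 days → 22 November 2017.
Terminal disclaimer: HD-329065 expires on the earlier of 15 October 2020 and 22 November 2017.

2017-11-22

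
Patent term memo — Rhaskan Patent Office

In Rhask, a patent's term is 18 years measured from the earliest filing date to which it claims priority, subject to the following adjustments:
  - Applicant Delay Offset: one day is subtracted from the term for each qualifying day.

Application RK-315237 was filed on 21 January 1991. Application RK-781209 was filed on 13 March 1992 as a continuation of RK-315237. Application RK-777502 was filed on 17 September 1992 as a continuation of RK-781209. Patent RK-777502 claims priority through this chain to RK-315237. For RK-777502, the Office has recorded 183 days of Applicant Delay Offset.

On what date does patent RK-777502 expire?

July 22, 2008

Earliest priority filing: 21 January 1991.
Base term: 21 January 1991 + 18 years → 21 January 2009.
Applicant Delay Offset: −183 days → 22 July 2008.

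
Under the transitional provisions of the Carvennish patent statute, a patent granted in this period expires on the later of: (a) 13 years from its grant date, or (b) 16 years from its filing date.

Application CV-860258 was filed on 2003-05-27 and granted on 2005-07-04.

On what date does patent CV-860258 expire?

(a) grant + 13 years → 4 July 2018.
(b) filing + 16 years → 27 May 2019.
Later of the two: 27 May 2019.

May 27, 2019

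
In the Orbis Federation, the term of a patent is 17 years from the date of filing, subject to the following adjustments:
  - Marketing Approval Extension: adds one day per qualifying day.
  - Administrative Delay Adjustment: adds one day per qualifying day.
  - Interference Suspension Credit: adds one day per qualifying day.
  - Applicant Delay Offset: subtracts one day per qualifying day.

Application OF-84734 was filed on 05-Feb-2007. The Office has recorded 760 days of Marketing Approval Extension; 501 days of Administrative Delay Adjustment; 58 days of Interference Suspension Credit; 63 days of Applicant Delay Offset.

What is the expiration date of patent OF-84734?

July 15, 2027

Base term: filing date + 17 years → 5 February 2024.
Marketing Approval Extension: +760 days → 6 March 2026.
Administrative Delay Adjustment: +501 days → 20 July 2027.
Interference Suspension Credit: +58 days → 16 September 2027.
Applicant Delay Offset: −63 days → 15 July 2027.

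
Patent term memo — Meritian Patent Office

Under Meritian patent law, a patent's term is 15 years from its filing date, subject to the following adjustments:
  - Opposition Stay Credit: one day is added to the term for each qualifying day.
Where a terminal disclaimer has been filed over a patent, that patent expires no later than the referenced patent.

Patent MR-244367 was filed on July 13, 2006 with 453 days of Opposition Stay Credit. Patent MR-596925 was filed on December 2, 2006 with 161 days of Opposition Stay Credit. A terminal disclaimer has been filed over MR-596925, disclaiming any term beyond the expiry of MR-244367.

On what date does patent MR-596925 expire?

May 12, 2022

Natural term of MR-596925:
  Base: filing + 15 years → 2 December 2021.
  Opposition Stay Credit: +161 days → 12 May 2022.
Expiry of referenced patent MR-244367:
  Base: filing + 15 years → 13 July 2021.
  Opposition Stay Credit: +453 days → 9 October 2022.
Terminal disclaimer: MR-596925 expires on the earlier of 12 May 2022 and 9 October 2022.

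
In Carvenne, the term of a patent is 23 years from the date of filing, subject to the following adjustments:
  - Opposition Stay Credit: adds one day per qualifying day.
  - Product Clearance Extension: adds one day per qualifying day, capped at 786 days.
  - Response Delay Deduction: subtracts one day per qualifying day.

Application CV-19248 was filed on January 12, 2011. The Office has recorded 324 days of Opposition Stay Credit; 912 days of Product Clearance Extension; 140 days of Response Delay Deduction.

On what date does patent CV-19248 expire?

Base term: filing date + 23 years → 12 January 2034.
Opposition Stay Credit: +324 days → 2 December 2034.
Product Clearance Extension: 912 days claimed exceeds the 786-day cap, so +786 days → 26 January 2037.
Response Delay Deduction: −140 days → 8 September 2036.

September 8, 2036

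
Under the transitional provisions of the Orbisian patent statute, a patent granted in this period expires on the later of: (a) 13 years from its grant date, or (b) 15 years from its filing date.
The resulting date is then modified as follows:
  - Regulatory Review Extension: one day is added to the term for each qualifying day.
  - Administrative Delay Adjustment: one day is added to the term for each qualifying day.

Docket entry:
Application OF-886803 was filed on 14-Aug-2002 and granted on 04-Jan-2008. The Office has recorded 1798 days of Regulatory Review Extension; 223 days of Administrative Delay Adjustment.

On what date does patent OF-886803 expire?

July 18, 2026

(a) grant + 13 years → 4 January 2021.
(b) filing + 15 years → 14 August 2017.
Later of the two: 4 January 2021.
Regulatory Review Extension: +1798 days → 7 December 2025.
Administrative Delay Adjustment: +223 days → 18 July 2026.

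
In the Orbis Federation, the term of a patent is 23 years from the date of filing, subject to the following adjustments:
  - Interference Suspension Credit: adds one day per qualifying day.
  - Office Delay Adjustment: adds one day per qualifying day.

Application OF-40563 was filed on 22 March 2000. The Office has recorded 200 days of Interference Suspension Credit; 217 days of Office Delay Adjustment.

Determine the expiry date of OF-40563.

Base term: filing date + 23 years → 22 March 2023.
Interference Suspension Credit: +200 days → 8 October 2023.
Office Delay Adjustment: +217 days → 12 May 2024.

May 12, 2024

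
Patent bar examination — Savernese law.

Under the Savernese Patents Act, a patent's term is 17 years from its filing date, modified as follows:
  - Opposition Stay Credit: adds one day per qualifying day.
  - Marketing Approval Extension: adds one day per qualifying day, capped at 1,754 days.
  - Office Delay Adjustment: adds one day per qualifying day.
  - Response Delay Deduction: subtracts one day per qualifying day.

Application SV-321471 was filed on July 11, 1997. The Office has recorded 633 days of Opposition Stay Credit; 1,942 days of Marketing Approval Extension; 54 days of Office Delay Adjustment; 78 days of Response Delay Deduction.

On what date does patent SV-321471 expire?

Base term: filing date + 17 years → 11 July 2014.
Opposition Stay Credit: +633 days → 4 April 2016.
Marketing Approval Extension: 1942 days claimed exceeds the 1754-day cap, so +1754 days → 22 January 2021.
Office Delay Adjustment: +54 days → 17 March 2021.
Response Delay Deduction: −78 days → 29 December 2020.

2020-12-29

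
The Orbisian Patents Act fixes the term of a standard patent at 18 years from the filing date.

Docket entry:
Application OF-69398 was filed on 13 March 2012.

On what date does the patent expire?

2030-03-13

Filing date + 18 years → 13 March 2030.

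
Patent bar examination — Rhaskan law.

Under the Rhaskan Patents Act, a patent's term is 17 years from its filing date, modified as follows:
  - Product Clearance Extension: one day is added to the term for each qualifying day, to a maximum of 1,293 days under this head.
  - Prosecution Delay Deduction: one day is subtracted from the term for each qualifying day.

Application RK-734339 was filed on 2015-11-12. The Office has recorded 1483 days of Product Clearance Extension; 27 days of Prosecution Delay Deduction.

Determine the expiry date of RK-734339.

Base term: filing date + 17 years → 12 November 2032.
Product Clearance Extension: 1483 days claimed exceeds the 1293-day cap, so +1293 days → 28 May 2036.
Prosecution Delay Deduction: −27 days → 1 May 2036.

May 1, 2036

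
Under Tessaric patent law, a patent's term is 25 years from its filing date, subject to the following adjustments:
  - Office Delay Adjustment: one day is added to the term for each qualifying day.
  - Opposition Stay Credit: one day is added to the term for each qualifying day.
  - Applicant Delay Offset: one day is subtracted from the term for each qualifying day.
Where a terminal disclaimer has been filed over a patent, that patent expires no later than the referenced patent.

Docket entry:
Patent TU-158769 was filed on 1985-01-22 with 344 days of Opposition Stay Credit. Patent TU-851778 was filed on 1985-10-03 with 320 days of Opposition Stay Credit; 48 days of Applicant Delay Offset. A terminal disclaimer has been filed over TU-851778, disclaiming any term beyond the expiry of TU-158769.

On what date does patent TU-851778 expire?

Natural term of TU-851778:
  Base: filing + 25 years → 3 October 2010.
  Opposition Stay Credit: +320 days → 19 August 2011.
  Applicant Delay Offset: −48 days → 2 July 2011.
Expiry of referenced patent TU-158769:
  Base: filing + 25 years → 22 January 2010.
  Opposition Stay Credit: +344 days → 1 January 2011.
Terminal disclaimer: TU-851778 expires on the earlier of 2 July 2011 and 1 January 2011.

January 1, 2011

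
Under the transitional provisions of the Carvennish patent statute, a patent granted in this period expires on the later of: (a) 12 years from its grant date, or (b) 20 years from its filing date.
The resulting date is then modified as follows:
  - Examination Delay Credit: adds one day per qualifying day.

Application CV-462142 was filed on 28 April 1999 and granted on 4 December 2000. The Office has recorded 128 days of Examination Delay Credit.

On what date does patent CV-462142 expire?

(a) grant + 12 years → 4 December 2012.
(b) filing + 20 years → 28 April 2019.
Later of the two: 28 April 2019.
Examination Delay Credit: +128 days → 3 September 2019.

2019-09-03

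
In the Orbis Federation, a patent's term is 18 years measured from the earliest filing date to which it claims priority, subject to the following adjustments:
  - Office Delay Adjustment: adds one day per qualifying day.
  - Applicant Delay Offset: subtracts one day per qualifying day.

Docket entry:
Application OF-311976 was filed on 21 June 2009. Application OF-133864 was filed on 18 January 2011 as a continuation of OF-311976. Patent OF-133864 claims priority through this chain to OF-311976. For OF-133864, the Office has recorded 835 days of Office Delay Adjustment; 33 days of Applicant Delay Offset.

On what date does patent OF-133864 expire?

2029-08-31

Earliest priority filing: 21 June 2009.
Base term: 21 June 2009 + 18 years → 21 June 2027.
Office Delay Adjustment: +835 days → 3 October 2029.
Applicant Delay Offset: −33 days → 31 August 2029.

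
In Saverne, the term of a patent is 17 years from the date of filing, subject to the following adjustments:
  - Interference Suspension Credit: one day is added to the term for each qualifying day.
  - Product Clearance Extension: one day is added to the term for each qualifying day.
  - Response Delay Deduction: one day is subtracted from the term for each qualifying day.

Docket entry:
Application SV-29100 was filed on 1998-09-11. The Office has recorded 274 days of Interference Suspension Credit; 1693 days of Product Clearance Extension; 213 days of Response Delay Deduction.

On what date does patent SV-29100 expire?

2020-06-30

Base term: filing date + 17 years → 11 September 2015.
Interference Suspension Credit: +274 days → 11 June 2016.
Product Clearance Extension: +1693 days → 29 January 2021.
Response Delay Deduction: −213 days → 30 June 2020.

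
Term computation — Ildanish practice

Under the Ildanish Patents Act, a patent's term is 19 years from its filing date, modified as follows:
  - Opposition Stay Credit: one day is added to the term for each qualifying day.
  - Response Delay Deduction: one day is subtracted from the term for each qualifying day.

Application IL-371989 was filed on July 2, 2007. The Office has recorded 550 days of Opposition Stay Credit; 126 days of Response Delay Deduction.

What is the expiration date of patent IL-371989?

August 30, 2027

Base term: filing date + 19 years → 2 July 2026.
Opposition Stay Credit: +550 days → 3 January 2028.
Response Delay Deduction: −126 days → 30 August 2027.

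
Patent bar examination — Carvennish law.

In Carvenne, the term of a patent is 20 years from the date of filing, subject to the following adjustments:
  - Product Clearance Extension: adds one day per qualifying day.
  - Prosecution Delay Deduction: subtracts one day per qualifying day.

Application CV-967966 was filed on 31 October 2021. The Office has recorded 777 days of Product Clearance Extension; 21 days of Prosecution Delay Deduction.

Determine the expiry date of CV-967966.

November 26, 2043

Base term: filing date + 20 years → 31 October 2041.
Product Clearance Extension: +777 days → 17 December 2043.
Prosecution Delay Deduction: −21 days → 26 November 2043.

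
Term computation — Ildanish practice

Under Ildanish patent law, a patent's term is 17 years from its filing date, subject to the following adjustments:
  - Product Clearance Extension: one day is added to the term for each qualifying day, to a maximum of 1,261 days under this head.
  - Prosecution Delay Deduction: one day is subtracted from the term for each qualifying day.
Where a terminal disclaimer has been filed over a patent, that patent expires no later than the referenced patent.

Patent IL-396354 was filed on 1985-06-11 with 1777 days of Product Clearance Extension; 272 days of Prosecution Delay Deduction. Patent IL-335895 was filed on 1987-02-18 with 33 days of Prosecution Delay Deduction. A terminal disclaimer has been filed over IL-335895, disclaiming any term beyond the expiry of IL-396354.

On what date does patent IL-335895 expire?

2004-01-16

Natural term of IL-335895:
  Base: filing + 17 years → 18 February 2004.
  Prosecution Delay Deduction: −33 days → 16 January 2004.
Expiry of referenced patent IL-396354:
  Base: filing + 17 years → 11 June 2002.
  Product Clearance Extension: 1777 days claimed exceeds the 1261-day cap, so +1261 days → 23 November 2005.
  Prosecution Delay Deduction: −272 days → 24 February 2005.
Terminal disclaimer: IL-335895 expires on the earlier of 16 January 2004 and 24 February 2005.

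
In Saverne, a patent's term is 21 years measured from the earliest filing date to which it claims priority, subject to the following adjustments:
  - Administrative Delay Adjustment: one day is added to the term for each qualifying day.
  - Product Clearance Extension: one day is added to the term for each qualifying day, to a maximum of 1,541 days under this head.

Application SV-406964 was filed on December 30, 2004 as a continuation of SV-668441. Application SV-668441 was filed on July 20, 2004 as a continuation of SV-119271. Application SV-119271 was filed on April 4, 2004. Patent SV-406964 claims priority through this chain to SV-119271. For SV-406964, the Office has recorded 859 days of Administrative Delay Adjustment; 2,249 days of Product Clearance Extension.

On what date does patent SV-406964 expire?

October 30, 2031

Earliest priority filing: 4 April 2004.
Base term: 4 April 2004 + 21 years → 4 April 2025.
Administrative Delay Adjustment: +859 days → 11 August 2027.
Product Clearance Extension: 2249 days claimed exceeds the 1541-day cap, so +1541 days → 30 October 2031.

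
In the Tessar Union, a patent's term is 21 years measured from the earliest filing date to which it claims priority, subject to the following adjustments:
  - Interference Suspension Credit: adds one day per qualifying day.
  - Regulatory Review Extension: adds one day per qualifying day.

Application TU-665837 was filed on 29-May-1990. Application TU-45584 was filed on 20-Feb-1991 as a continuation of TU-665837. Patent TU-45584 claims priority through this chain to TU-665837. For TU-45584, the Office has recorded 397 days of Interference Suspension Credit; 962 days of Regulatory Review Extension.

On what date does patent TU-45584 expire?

February 16, 2015

Earliest priority filing: 29 May 1990.
Base term: 29 May 1990 + 21 years → 29 May 2011.
Interference Suspension Credit: +397 days → 29 June 2012.
Regulatory Review Extension: +962 days → 16 February 2015.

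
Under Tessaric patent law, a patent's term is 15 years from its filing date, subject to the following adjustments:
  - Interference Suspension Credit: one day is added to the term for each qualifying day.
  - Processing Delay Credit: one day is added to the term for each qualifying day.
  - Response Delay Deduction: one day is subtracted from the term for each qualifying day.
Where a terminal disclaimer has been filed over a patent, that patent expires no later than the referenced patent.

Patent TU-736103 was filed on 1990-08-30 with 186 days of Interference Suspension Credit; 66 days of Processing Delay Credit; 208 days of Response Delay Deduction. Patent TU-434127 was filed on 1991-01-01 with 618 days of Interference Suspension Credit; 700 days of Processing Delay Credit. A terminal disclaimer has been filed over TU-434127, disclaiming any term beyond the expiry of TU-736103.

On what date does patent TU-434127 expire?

Natural term of TU-434127:
  Base: filing + 15 years → 1 January 2006.
  Interference Suspension Credit: +618 days → 11 September 2007.
  Processing Delay Credit: +700 days → 11 August 2009.
Expiry of referenced patent TU-736103:
  Base: filing + 15 years → 30 August 2005.
  Interference Suspension Credit: +186 days → 4 March 2006.
  Processing Delay Credit: +66 days → 9 May 2006.
  Response Delay Deduction: −208 days → 13 October 2005.
Terminal disclaimer: TU-434127 expires on the earlier of 11 August 2009 and 13 October 2005.

2005-10-13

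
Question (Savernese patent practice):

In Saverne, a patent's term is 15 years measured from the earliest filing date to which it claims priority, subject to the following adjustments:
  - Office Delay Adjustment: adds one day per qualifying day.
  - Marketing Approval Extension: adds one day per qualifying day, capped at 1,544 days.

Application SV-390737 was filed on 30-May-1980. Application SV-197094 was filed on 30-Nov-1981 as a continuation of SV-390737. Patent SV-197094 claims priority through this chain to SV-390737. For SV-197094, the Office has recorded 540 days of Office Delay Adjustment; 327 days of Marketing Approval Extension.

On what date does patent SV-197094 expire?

Earliest priority filing: 30 May 1980.
Base term: 30 May 1980 + 15 years → 30 May 1995.
Office Delay Adjustment: +540 days → 20 November 1996.
Marketing Approval Extension: 327 days (within the 1544-day cap) → +327 days → 13 October 1997.

1997-10-13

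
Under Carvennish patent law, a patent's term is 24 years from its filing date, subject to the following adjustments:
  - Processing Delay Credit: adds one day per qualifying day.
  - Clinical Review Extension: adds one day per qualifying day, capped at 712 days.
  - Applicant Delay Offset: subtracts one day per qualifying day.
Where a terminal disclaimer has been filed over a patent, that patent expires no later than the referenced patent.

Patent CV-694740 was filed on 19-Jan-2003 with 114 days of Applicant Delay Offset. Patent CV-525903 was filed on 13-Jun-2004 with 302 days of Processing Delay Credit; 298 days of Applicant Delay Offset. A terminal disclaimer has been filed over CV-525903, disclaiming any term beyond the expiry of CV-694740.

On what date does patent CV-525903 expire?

September 27, 2026

Natural term of CV-525903:
  Base: filing + 24 years → 13 June 2028.
  Processing Delay Credit: +302 days → 11 April 2029.
  Applicant Delay Offset: −298 days → 17 June 2028.
Expiry of referenced patent CV-694740:
  Base: filing + 24 years → 19 January 2027.
  Applicant Delay Offset: −114 days → 27 September 2026.
Terminal disclaimer: CV-525903 expires on the earlier of 17 June 2028 and 27 September 2026.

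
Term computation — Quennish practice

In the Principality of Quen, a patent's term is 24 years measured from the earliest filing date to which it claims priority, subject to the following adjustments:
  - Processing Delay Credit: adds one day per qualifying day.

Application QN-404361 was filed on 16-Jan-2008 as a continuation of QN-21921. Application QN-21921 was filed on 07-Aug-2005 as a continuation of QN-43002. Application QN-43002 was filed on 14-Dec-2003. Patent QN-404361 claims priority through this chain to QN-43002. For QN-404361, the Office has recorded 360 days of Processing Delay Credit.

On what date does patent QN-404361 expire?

Earliest priority filing: 14 December 2003.
Base term: 14 December 2003 + 24 years → 14 December 2027.
Processing Delay Credit: +360 days → 8 December 2028.

December 8, 2028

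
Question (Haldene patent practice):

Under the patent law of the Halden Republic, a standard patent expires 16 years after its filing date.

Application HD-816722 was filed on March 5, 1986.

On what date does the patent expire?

Filing date + 16 years → 5 March 2002.

2002-03-05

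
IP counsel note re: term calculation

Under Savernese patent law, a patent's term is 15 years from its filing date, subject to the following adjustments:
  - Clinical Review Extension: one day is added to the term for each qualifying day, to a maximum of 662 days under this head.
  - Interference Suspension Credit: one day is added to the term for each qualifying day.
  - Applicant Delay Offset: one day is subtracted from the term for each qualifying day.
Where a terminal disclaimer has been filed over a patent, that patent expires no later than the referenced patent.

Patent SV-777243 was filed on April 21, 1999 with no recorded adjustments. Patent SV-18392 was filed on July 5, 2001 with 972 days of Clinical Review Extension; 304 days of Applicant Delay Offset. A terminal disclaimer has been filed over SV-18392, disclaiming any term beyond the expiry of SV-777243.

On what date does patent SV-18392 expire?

Natural term of SV-18392:
  Base: filing + 15 years → 5 July 2016.
  Clinical Review Extension: 972 days claimed exceeds the 662-day cap, so +662 days → 28 April 2018.
  Applicant Delay Offset: −304 days → 28 June 2017.
Expiry of referenced patent SV-777243:
  Base: filing + 15 years → 21 April 2014.
Terminal disclaimer: SV-18392 expires on the earlier of 28 June 2017 and 21 April 2014.

April 21, 2014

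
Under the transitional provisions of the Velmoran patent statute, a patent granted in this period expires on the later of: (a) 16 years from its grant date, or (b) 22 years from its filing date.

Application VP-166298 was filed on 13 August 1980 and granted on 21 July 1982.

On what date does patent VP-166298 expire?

(a) grant + 16 years → 21 July 1998.
(b) filing + 22 years → 13 August 2002.
Later of the two: 13 August 2002.

2002-08-13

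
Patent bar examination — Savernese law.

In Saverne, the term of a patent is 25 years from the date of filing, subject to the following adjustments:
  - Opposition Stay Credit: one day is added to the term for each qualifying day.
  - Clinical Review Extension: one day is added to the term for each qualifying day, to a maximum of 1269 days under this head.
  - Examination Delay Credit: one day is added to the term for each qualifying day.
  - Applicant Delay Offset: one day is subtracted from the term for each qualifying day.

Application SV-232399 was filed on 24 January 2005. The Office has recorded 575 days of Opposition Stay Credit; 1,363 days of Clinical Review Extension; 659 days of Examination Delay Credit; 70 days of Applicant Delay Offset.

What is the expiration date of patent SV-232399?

Base term: filing date + 25 years → 24 January 2030.
Opposition Stay Credit: +575 days → 22 August 2031.
Clinical Review Extension: 1363 days claimed exceeds the 1269-day cap, so +1269 days → 11 February 2035.
Examination Delay Credit: +659 days → 1 December 2036.
Applicant Delay Offset: −70 days → 22 September 2036.

2036-09-22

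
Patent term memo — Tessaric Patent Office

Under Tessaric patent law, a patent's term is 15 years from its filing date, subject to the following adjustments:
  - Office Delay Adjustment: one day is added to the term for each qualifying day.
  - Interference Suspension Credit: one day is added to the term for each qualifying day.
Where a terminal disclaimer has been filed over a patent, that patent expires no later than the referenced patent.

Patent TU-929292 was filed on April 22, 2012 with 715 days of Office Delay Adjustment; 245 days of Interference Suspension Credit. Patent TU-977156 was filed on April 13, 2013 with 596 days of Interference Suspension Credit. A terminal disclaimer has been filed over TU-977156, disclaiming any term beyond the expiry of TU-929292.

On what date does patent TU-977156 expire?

Natural term of TU-977156:
  Base: filing + 15 years → 13 April 2028.
  Interference Suspension Credit: +596 days → 30 November 2029.
Expiry of referenced patent TU-929292:
  Base: filing + 15 years → 22 April 2027.
  Office Delay Adjustment: +715 days → 6 April 2029.
  Interference Suspension Credit: +245 days → 7 December 2029.
Terminal disclaimer: TU-977156 expires on the earlier of 30 November 2029 and 7 December 2029.

2029-11-30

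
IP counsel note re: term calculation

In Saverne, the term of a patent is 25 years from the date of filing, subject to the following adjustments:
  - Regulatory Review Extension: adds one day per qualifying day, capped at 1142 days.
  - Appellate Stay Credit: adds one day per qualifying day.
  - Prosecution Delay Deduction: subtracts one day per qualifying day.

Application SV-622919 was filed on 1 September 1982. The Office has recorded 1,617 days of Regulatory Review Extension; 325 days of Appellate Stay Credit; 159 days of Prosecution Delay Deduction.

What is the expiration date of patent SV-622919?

Base term: filing date + 25 years → 1 September 2007.
Regulatory Review Extension: 1617 days claimed exceeds the 1142-day cap, so +1142 days → 17 October 2010.
Appellate Stay Credit: +325 days → 7 September 2011.
Prosecution Delay Deduction: −159 days → 1 April 2011.

2011-04-01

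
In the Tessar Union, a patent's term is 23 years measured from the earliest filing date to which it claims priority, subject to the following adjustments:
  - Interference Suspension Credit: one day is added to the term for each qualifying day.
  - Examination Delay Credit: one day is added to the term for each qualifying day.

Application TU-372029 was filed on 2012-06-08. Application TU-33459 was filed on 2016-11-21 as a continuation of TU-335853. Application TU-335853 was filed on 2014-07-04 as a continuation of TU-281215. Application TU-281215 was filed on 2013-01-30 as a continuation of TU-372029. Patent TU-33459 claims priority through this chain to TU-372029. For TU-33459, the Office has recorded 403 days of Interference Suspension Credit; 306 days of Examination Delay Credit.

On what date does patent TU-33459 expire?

May 17, 2037

Earliest priority filing: 8 June 2012.
Base term: 8 June 2012 + 23 years → 8 June 2035.
Interference Suspension Credit: +403 days → 15 July 2036.
Examination Delay Credit: +306 days → 17 May 2037.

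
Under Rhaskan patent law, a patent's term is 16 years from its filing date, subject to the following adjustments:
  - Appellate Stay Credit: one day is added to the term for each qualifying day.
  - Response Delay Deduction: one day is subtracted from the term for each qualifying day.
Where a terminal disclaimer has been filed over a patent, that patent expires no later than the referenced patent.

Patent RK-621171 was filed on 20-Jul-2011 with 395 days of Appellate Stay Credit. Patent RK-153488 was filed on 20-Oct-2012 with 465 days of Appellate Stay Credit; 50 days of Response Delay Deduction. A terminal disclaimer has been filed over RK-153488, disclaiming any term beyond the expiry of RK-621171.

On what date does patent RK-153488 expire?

2028-08-18

Natural term of RK-153488:
  Base: filing + 16 years → 20 October 2028.
  Appellate Stay Credit: +465 days → 28 January 2030.
  Response Delay Deduction: −50 days → 9 December 2029.
Expiry of referenced patent RK-621171:
  Base: filing + 16 years → 20 July 2027.
  Appellate Stay Credit: +395 days → 18 August 2028.
Terminal disclaimer: RK-153488 expires on the earlier of 9 December 2029 and 18 August 2028.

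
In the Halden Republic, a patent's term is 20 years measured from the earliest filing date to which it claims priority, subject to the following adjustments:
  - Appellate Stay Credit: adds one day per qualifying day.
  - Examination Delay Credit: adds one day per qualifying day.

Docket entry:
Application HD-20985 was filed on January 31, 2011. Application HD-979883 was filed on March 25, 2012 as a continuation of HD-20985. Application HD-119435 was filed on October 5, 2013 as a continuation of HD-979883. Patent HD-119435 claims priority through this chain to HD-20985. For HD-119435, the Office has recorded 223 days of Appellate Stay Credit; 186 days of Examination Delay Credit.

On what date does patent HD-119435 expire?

2032-03-15

Earliest priority filing: 31 January 2011.
Base term: 31 January 2011 + 20 years → 31 January 2031.
Appellate Stay Credit: +223 days → 11 September 2031.
Examination Delay Credit: +186 days → 15 March 2032.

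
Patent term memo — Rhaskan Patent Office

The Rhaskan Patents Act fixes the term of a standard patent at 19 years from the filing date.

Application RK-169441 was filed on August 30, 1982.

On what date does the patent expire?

August 30, 2001

Filing date + 19 years → 30 August 2001.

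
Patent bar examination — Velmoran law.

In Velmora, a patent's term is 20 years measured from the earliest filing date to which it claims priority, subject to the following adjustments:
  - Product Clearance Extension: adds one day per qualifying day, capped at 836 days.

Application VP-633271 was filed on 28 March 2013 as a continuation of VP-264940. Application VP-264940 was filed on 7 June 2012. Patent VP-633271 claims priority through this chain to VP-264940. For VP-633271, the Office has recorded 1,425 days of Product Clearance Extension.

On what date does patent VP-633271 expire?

September 21, 2034

Earliest priority filing: 7 June 2012.
Base term: 7 June 2012 + 20 years → 7 June 2032.
Product Clearance Extension: 1425 days claimed exceeds the 836-day cap, so +836 days → 21 September 2034.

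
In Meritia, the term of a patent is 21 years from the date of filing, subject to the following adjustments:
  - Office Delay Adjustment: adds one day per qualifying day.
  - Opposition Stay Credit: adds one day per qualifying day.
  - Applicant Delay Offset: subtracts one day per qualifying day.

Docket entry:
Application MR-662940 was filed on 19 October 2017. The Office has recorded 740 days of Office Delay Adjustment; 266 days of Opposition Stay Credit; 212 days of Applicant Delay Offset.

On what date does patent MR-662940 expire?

2040-12-21

Base term: filing date + 21 years → 19 October 2038.
Office Delay Adjustment: +740 days → 28 October 2040.
Opposition Stay Credit: +266 days → 21 July 2041.
Applicant Delay Offset: −212 days → 21 December 2040.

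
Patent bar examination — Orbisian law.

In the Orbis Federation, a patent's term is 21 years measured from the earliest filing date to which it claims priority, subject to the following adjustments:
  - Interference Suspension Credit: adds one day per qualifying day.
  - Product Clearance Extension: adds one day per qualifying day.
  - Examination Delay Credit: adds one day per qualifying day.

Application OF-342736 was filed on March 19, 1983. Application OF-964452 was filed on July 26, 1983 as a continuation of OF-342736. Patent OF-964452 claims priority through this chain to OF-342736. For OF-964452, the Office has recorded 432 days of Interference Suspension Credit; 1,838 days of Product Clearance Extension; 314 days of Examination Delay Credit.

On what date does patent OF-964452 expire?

2011-04-16

Earliest priority filing: 19 March 1983.
Base term: 19 March 1983 + 21 years → 19 March 2004.
Interference Suspension Credit: +432 days → 25 May 2005.
Product Clearance Extension: +1838 days → 6 June 2010.
Examination Delay Credit: +314 days → 16 April 2011.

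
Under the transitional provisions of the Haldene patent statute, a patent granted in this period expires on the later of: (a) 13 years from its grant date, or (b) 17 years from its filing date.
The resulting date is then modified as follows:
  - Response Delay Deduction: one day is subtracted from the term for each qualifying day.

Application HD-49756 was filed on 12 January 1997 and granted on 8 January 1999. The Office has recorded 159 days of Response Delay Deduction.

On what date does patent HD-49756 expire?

2013-08-06

(a) grant + 13 years → 8 January 2012.
(b) filing + 17 years → 12 January 2014.
Later of the two: 12 January 2014.
Response Delay Deduction: −159 days → 6 August 2013.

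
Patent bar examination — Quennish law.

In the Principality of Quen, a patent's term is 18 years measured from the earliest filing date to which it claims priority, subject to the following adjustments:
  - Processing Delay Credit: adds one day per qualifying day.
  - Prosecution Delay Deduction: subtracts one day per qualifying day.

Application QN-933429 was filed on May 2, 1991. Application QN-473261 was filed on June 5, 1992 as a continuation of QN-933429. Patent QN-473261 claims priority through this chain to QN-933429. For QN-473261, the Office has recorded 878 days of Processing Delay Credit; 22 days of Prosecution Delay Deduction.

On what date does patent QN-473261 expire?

September 5, 2011

Earliest priority filing: 2 May 1991.
Base term: 2 May 1991 + 18 years → 2 May 2009.
Processing Delay Credit: +878 days → 27 September 2011.
Prosecution Delay Deduction: −22 days → 5 September 2011.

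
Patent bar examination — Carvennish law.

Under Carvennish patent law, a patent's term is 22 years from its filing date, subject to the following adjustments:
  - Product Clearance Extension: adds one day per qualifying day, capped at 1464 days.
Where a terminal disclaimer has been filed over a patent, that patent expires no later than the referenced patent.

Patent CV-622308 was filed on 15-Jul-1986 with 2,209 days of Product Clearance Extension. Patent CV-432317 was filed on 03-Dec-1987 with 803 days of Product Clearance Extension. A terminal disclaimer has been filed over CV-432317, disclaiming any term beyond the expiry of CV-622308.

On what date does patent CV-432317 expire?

2012-02-14

Natural term of CV-432317:
  Base: filing + 22 years → 3 December 2009.
  Product Clearance Extension: 803 days (within the 1464-day cap) → +803 days → 14 February 2012.
Expiry of referenced patent CV-622308:
  Base: filing + 22 years → 15 July 2008.
  Product Clearance Extension: 2209 days claimed exceeds the 1464-day cap, so +1464 days → 18 July 2012.
Terminal disclaimer: CV-432317 expires on the earlier of 14 February 2012 and 18 July 2012.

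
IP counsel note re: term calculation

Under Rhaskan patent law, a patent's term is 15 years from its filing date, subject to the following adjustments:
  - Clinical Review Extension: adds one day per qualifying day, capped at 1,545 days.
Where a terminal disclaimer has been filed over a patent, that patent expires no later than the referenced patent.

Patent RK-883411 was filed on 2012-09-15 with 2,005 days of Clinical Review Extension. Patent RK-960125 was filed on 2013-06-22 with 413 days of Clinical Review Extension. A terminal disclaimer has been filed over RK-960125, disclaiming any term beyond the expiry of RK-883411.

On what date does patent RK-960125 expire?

Natural term of RK-960125:
  Base: filing + 15 years → 22 June 2028.
  Clinical Review Extension: 413 days (within the 1545-day cap) → +413 days → 9 August 2029.
Expiry of referenced patent RK-883411:
  Base: filing + 15 years → 15 September 2027.
  Clinical Review Extension: 2005 days claimed exceeds the 1545-day cap, so +1545 days → 8 December 2031.
Terminal disclaimer: RK-960125 expires on the earlier of 9 August 2029 and 8 December 2031.

August 9, 2029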